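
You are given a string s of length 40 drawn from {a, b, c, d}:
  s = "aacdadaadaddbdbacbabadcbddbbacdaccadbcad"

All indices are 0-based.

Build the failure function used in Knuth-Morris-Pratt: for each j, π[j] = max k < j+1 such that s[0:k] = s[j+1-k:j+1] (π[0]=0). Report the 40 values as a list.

π[0] = 0
j=1 s[j]='a': π[1]=1 (border 'a')
j=2 s[j]='c': k: 1→0; π[2]=0 (border '')
j=3 s[j]='d': π[3]=0 (border '')
j=4 s[j]='a': π[4]=1 (border 'a')
j=5 s[j]='d': k: 1→0; π[5]=0 (border '')
j=6 s[j]='a': π[6]=1 (border 'a')
j=7 s[j]='a': π[7]=2 (border 'aa')
j=8 s[j]='d': k: 2→1→0; π[8]=0 (border '')
j=9 s[j]='a': π[9]=1 (border 'a')
j=10 s[j]='d': k: 1→0; π[10]=0 (border '')
j=11 s[j]='d': π[11]=0 (border '')
j=12 s[j]='b': π[12]=0 (border '')
j=13 s[j]='d': π[13]=0 (border '')
j=14 s[j]='b': π[14]=0 (border '')
j=15 s[j]='a': π[15]=1 (border 'a')
j=16 s[j]='c': k: 1→0; π[16]=0 (border '')
j=17 s[j]='b': π[17]=0 (border '')
j=18 s[j]='a': π[18]=1 (border 'a')
j=19 s[j]='b': k: 1→0; π[19]=0 (border '')
j=20 s[j]='a': π[20]=1 (border 'a')
j=21 s[j]='d': k: 1→0; π[21]=0 (border '')
j=22 s[j]='c': π[22]=0 (border '')
j=23 s[j]='b': π[23]=0 (border '')
j=24 s[j]='d': π[24]=0 (border '')
j=25 s[j]='d': π[25]=0 (border '')
j=26 s[j]='b': π[26]=0 (border '')
j=27 s[j]='b': π[27]=0 (border '')
j=28 s[j]='a': π[28]=1 (border 'a')
j=29 s[j]='c': k: 1→0; π[29]=0 (border '')
j=30 s[j]='d': π[30]=0 (border '')
j=31 s[j]='a': π[31]=1 (border 'a')
j=32 s[j]='c': k: 1→0; π[32]=0 (border '')
j=33 s[j]='c': π[33]=0 (border '')
j=34 s[j]='a': π[34]=1 (border 'a')
j=35 s[j]='d': k: 1→0; π[35]=0 (border '')
j=36 s[j]='b': π[36]=0 (border '')
j=37 s[j]='c': π[37]=0 (border '')
j=38 s[j]='a': π[38]=1 (border 'a')
j=39 s[j]='d': k: 1→0; π[39]=0 (border '')

[0, 1, 0, 0, 1, 0, 1, 2, 0, 1, 0, 0, 0, 0, 0, 1, 0, 0, 1, 0, 1, 0, 0, 0, 0, 0, 0, 0, 1, 0, 0, 1, 0, 0, 1, 0, 0, 0, 1, 0]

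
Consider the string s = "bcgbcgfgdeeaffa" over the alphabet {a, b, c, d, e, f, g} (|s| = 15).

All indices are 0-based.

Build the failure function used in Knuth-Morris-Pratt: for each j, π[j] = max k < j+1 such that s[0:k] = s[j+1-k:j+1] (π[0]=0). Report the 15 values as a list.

[0, 0, 0, 1, 2, 3, 0, 0, 0, 0, 0, 0, 0, 0, 0]

π[0] = 0
j=1 s[j]='c': π[1]=0 (border '')
j=2 s[j]='g': π[2]=0 (border '')
j=3 s[j]='b': π[3]=1 (border 'b')
j=4 s[j]='c': π[4]=2 (border 'bc')
j=5 s[j]='g': π[5]=3 (border 'bcg')
j=6 s[j]='f': k: 3→0; π[6]=0 (border '')
j=7 s[j]='g': π[7]=0 (border '')
j=8 s[j]='d': π[8]=0 (border '')
j=9 s[j]='e': π[9]=0 (border '')
j=10 s[j]='e': π[10]=0 (border '')
j=11 s[j]='a': π[11]=0 (border '')
j=12 s[j]='f': π[12]=0 (border '')
j=13 s[j]='f': π[13]=0 (border '')
j=14 s[j]='a': π[14]=0 (border '')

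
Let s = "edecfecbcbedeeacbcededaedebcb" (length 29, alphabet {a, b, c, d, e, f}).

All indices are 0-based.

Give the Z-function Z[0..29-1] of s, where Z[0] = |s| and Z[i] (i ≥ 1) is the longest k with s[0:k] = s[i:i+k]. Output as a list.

[29, 0, 1, 0, 0, 1, 0, 0, 0, 0, 3, 0, 1, 1, 0, 0, 0, 0, 3, 0, 2, 0, 0, 3, 0, 1, 0, 0, 0]

Z[0]=29
i=1: i≥r, start 0; Z[1]=0
i=2: i≥r, start 0; Z[2]=1 scan→box=[2,3)
i=3: i≥r, start 0; Z[3]=0
i=4: i≥r, start 0; Z[4]=0
i=5: i≥r, start 0; Z[5]=1 scan→box=[5,6)
i=6: i≥r, start 0; Z[6]=0
i=7: i≥r, start 0; Z[7]=0
i=8: i≥r, start 0; Z[8]=0
i=9: i≥r, start 0; Z[9]=0
i=10: i≥r, start 0; Z[10]=3 scan→box=[10,13)
i=11: min(r-i=2, Z[1]=0)=0; Z[11]=0
i=12: min(r-i=1, Z[2]=1)=1; Z[12]=1
i=13: i≥r, start 0; Z[13]=1 scan→box=[13,14)
i=14: i≥r, start 0; Z[14]=0
i=15: i≥r, start 0; Z[15]=0
i=16: i≥r, start 0; Z[16]=0
i=17: i≥r, start 0; Z[17]=0
i=18: i≥r, start 0; Z[18]=3 scan→box=[18,21)
i=19: min(r-i=2, Z[1]=0)=0; Z[19]=0
i=20: min(r-i=1, Z[2]=1)=1; Z[20]=2 scan→box=[20,22)
i=21: min(r-i=1, Z[1]=0)=0; Z[21]=0
i=22: i≥r, start 0; Z[22]=0
i=23: i≥r, start 0; Z[23]=3 scan→box=[23,26)
i=24: min(r-i=2, Z[1]=0)=0; Z[24]=0
i=25: min(r-i=1, Z[2]=1)=1; Z[25]=1
i=26: i≥r, start 0; Z[26]=0
i=27: i≥r, start 0; Z[27]=0
i=28: i≥r, start 0; Z[28]=0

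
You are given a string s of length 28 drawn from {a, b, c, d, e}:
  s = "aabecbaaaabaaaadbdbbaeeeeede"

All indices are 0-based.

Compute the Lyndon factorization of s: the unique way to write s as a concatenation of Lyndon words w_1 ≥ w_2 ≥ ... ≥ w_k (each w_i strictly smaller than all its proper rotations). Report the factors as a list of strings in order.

["aabecb", "aaaabaaaadbdbbaeeeeede"]

emit factor 1: 'aabecb' (i=0, period=6)
emit factor 2: 'aaaabaaaadbdbbaeeeeede' (i=6, period=22)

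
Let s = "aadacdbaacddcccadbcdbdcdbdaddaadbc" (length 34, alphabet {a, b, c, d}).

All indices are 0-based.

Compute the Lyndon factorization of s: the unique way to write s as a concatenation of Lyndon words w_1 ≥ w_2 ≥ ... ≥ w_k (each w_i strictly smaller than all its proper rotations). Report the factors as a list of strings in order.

emit factor 1: 'aadacdb' (i=0, period=7)
emit factor 2: 'aacddcccadbcdbdcdbdaddaadbc' (i=7, period=27)

["aadacdb", "aacddcccadbcdbdcdbdaddaadbc"]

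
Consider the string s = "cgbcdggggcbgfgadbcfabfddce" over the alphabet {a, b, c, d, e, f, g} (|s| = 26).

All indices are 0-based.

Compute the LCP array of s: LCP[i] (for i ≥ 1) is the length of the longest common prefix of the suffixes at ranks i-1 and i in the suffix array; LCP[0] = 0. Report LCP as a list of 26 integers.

[0, 1, 0, 2, 1, 1, 0, 1, 1, 1, 1, 0, 1, 1, 1, 0, 0, 1, 1, 0, 1, 1, 1, 1, 2, 3]

sorted suffixes:
  #0 SA[0]=19  'abfddce'
  #1 SA[1]=14  'adbcfabfddce'
  #2 SA[2]=2  'bcdggggcbgfgadbcfabfddce'
  #3 SA[3]=16  'bcfabfddce'
  #4 SA[4]=20  'bfddce'
  #5 SA[5]=10  'bgfgadbcfabfddce'
  #6 SA[6]=9  'cbgfgadbcfabfddce'
  #7 SA[7]=3  'cdggggcbgfgadbcfabfddce'
  #8 SA[8]=24  'ce'
  #9 SA[9]=17  'cfabfddce'
  #10 SA[10]=0  'cgbcdggggcbgfgadbcfabfddce'
  #11 SA[11]=15  'dbcfabfddce'
  #12 SA[12]=23  'dce'
  #13 SA[13]=22  'ddce'
  #14 SA[14]=4  'dggggcbgfgadbcfabfddce'
  #15 SA[15]=25  'e'
  #16 SA[16]=18  'fabfddce'
  #17 SA[17]=21  'fddce'
  #18 SA[18]=12  'fgadbcfabfddce'
  #19 SA[19]=13  'gadbcfabfddce'
  #20 SA[20]=1  'gbcdggggcbgfgadbcfabfddce'
  #21 SA[21]=8  'gcbgfgadbcfabfddce'
  #22 SA[22]=11  'gfgadbcfabfddce'
  #23 SA[23]=7  'ggcbgfgadbcfabfddce'
  #24 SA[24]=6  'gggcbgfgadbcfabfddce'
  #25 SA[25]=5  'ggggcbgfgadbcfabfddce'

SA = [19, 14, 2, 16, 20, 10, 9, 3, 24, 17, 0, 15, 23, 22, 4, 25, 18, 21, 12, 13, 1, 8, 11, 7, 6, 5]
[i] adj suffixes → lcp
  [1] 19/14 → 1 ('a')
  [2] 14/2 → 0 ('')
  [3] 2/16 → 2 ('bc')
  [4] 16/20 → 1 ('b')
  [5] 20/10 → 1 ('b')
  [6] 10/9 → 0 ('')
  [7] 9/3 → 1 ('c')
  [8] 3/24 → 1 ('c')
  [9] 24/17 → 1 ('c')
  [10] 17/0 → 1 ('c')
  [11] 0/15 → 0 ('')
  [12] 15/23 → 1 ('d')
  [13] 23/22 → 1 ('d')
  [14] 22/4 → 1 ('d')
  [15] 4/25 → 0 ('')
  [16] 25/18 → 0 ('')
  [17] 18/21 → 1 ('f')
  [18] 21/12 → 1 ('f')
  [19] 12/13 → 0 ('')
  [20] 13/1 → 1 ('g')
  [21] 1/8 → 1 ('g')
  [22] 8/11 → 1 ('g')
  [23] 11/7 → 1 ('g')
  [24] 7/6 → 2 ('gg')
  [25] 6/5 → 3 ('ggg')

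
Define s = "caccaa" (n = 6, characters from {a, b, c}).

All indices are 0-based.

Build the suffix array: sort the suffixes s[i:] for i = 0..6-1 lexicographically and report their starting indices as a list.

sorted suffixes:
  #0 SA[0]=5  'a'
  #1 SA[1]=4  'aa'
  #2 SA[2]=1  'accaa'
  #3 SA[3]=3  'caa'
  #4 SA[4]=0  'caccaa'
  #5 SA[5]=2  'ccaa'

[5, 4, 1, 3, 0, 2]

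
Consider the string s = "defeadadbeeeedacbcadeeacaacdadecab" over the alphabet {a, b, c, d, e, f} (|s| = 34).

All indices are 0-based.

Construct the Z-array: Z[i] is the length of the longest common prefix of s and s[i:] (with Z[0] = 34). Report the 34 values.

Z[0]=34
i=1: fresh scan; Z[1]=0
i=2: fresh scan; Z[2]=0
i=3: fresh scan; Z[3]=0
i=4: fresh scan; Z[4]=0
i=5: fresh scan; Z[5]=1 scan→box=[5,6)
i=6: fresh scan; Z[6]=0
i=7: fresh scan; Z[7]=1 scan→box=[7,8)
i=8: fresh scan; Z[8]=0
i=9: fresh scan; Z[9]=0
i=10: fresh scan; Z[10]=0
i=11: fresh scan; Z[11]=0
i=12: fresh scan; Z[12]=0
i=13: fresh scan; Z[13]=1 scan→box=[13,14)
i=14: fresh scan; Z[14]=0
i=15: fresh scan; Z[15]=0
i=16: fresh scan; Z[16]=0
i=17: fresh scan; Z[17]=0
i=18: fresh scan; Z[18]=0
i=19: fresh scan; Z[19]=2 scan→box=[19,21)
i=20: min(r-i=1, Z[1]=0)=0; Z[20]=0
i=21: fresh scan; Z[21]=0
i=22: fresh scan; Z[22]=0
i=23: fresh scan; Z[23]=0
i=24: fresh scan; Z[24]=0
i=25: fresh scan; Z[25]=0
i=26: fresh scan; Z[26]=0
i=27: fresh scan; Z[27]=1 scan→box=[27,28)
i=28: fresh scan; Z[28]=0
i=29: fresh scan; Z[29]=2 scan→box=[29,31)
i=30: min(r-i=1, Z[1]=0)=0; Z[30]=0
i=31: fresh scan; Z[31]=0
i=32: fresh scan; Z[32]=0
i=33: fresh scan; Z[33]=0

[34, 0, 0, 0, 0, 1, 0, 1, 0, 0, 0, 0, 0, 1, 0, 0, 0, 0, 0, 2, 0, 0, 0, 0, 0, 0, 0, 1, 0, 2, 0, 0, 0, 0]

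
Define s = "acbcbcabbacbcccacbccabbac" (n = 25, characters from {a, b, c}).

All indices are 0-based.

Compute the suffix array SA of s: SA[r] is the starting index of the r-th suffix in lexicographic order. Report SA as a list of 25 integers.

rank→(start, suffix):
  0 → (20, 'abbac')
  1 → (6, 'abbacbcccacbccabbac')
  2 → (23, 'ac')
  3 → (0, 'acbcbcabbacbcccacbccabbac')
  4 → (15, 'acbccabbac')
  5 → (9, 'acbcccacbccabbac')
  6 → (22, 'bac')
  7 → (8, 'bacbcccacbccabbac')
  8 → (21, 'bbac')
  9 → (7, 'bbacbcccacbccabbac')
  10 → (4, 'bcabbacbcccacbccabbac')
  11 → (2, 'bcbcabbacbcccacbccabbac')
  12 → (17, 'bccabbac')
  13 → (11, 'bcccacbccabbac')
  14 → (24, 'c')
  15 → (19, 'cabbac')
  16 → (5, 'cabbacbcccacbccabbac')
  17 → (14, 'cacbccabbac')
  18 → (3, 'cbcabbacbcccacbccabbac')
  19 → (1, 'cbcbcabbacbcccacbccabbac')
  20 → (16, 'cbccabbac')
  21 → (10, 'cbcccacbccabbac')
  22 → (18, 'ccabbac')
  23 → (13, 'ccacbccabbac')
  24 → (12, 'cccacbccabbac')

[20, 6, 23, 0, 15, 9, 22, 8, 21, 7, 4, 2, 17, 11, 24, 19, 5, 14, 3, 1, 16, 10, 18, 13, 12]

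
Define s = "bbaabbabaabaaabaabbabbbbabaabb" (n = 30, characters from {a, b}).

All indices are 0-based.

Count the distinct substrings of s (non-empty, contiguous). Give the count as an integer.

rank→(start, suffix):
  0 → (11, 'aaabaabbabbbbabaabb')
  1 → (8, 'aabaaabaabbabbbbabaabb')
  2 → (12, 'aabaabbabbbbabaabb')
  3 → (26, 'aabb')
  4 → (2, 'aabbabaabaaabaabbabbbbabaabb')
  5 → (15, 'aabbabbbbabaabb')
  6 → (9, 'abaaabaabbabbbbabaabb')
  7 → (6, 'abaabaaabaabbabbbbabaabb')
  8 → (24, 'abaabb')
  9 → (13, 'abaabbabbbbabaabb')
  10 → (27, 'abb')
  11 → (3, 'abbabaabaaabaabbabbbbabaabb')
  12 → (16, 'abbabbbbabaabb')
  13 → (19, 'abbbbabaabb')
  14 → (29, 'b')
  15 → (10, 'baaabaabbabbbbabaabb')
  16 → (7, 'baabaaabaabbabbbbabaabb')
  17 → (25, 'baabb')
  18 → (1, 'baabbabaabaaabaabbabbbbabaabb')
  19 → (14, 'baabbabbbbabaabb')
  20 → (5, 'babaabaaabaabbabbbbabaabb')
  21 → (23, 'babaabb')
  22 → (18, 'babbbbabaabb')
  23 → (28, 'bb')
  24 → (0, 'bbaabbabaabaaabaabbabbbbabaabb')
  25 → (4, 'bbabaabaaabaabbabbbbabaabb')
  26 → (22, 'bbabaabb')
  27 → (17, 'bbabbbbabaabb')
  28 → (21, 'bbbabaabb')
  29 → (20, 'bbbbabaabb')

SA = [11, 8, 12, 26, 2, 15, 9, 6, 24, 13, 27, 3, 16, 19, 29, 10, 7, 25, 1, 14, 5, 23, 18, 28, 0, 4, 22, 17, 21, 20]
i: (SA[i-1],SA[i]) lcp shared
  1: (11,8) 2 'aa'
  2: (8,12) 5 'aabaa'
  3: (12,26) 3 'aab'
  4: (26,2) 4 'aabb'
  5: (2,15) 6 'aabbab'
  6: (15,9) 1 'a'
  7: (9,6) 4 'abaa'
  8: (6,24) 5 'abaab'
  9: (24,13) 6 'abaabb'
  10: (13,27) 2 'ab'
  11: (27,3) 3 'abb'
  12: (3,16) 5 'abbab'
  13: (16,19) 3 'abb'
  14: (19,29) 0 ''
  15: (29,10) 1 'b'
  16: (10,7) 3 'baa'
  17: (7,25) 4 'baab'
  18: (25,1) 5 'baabb'
  19: (1,14) 7 'baabbab'
  20: (14,5) 2 'ba'
  21: (5,23) 6 'babaab'
  22: (23,18) 3 'bab'
  23: (18,28) 1 'b'
  24: (28,0) 2 'bb'
  25: (0,4) 3 'bba'
  26: (4,22) 7 'bbabaab'
  27: (22,17) 4 'bbab'
  28: (17,21) 2 'bb'
  29: (21,20) 3 'bbb'

n(n+1)/2 = 30·31/2 = 465
Σ LCP = 0 + 2 + 5 + 3 + 4 + 6 + 1 + 4 + 5 + 6 + 2 + 3 + 5 + 3 + 0 + 1 + 3 + 4 + 5 + 7 + 2 + 6 + 3 + 1 + 2 + 3 + 7 + 4 + 2 + 3 = 102
distinct = 465 − 102 = 363

363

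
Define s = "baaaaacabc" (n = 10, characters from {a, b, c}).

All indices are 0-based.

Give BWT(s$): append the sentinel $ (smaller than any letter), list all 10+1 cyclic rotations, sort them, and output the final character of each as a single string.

rank  rotation     last
    0  $baaaaacabc  c
    1  aaaaacabc$b  b
    2  aaaacabc$ba  a
    3  aaacabc$baa  a
    4  aacabc$baaa  a
    5  abc$baaaaac  c
    6  acabc$baaaa  a
    7  baaaaacabc$  $
    8  bc$baaaaaca  a
    9  c$baaaaacab  b
   10  cabc$baaaaa  a

cbaaaca$aba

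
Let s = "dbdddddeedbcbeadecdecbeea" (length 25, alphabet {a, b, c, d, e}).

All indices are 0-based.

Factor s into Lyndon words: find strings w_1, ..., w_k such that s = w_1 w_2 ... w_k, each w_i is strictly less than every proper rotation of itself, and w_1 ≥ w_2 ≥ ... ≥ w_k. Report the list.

emit factor 1: 'd' (i=0, period=1)
emit factor 2: 'bdddddeed' (i=1, period=9)
emit factor 3: 'bcbe' (i=10, period=4)
emit factor 4: 'adecdecbee' (i=14, period=10)
emit factor 5: 'a' (i=24, period=1)

["d", "bdddddeed", "bcbe", "adecdecbee", "a"]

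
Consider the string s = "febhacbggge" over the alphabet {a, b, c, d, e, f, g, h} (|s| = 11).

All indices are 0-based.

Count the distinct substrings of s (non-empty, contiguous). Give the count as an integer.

rank | idx | suffix
   0 |   4 | acbggge
   1 |   6 | bggge
   2 |   2 | bhacbggge
   3 |   5 | cbggge
   4 |  10 | e
   5 |   1 | ebhacbggge
   6 |   0 | febhacbggge
   7 |   9 | ge
   8 |   8 | gge
   9 |   7 | ggge
  10 |   3 | hacbggge

SA = [4, 6, 2, 5, 10, 1, 0, 9, 8, 7, 3]
i: (SA[i-1],SA[i]) lcp shared
  1: (4,6) 0 ''
  2: (6,2) 1 'b'
  3: (2,5) 0 ''
  4: (5,10) 0 ''
  5: (10,1) 1 'e'
  6: (1,0) 0 ''
  7: (0,9) 0 ''
  8: (9,8) 1 'g'
  9: (8,7) 2 'gg'
  10: (7,3) 0 ''

n(n+1)/2 = 11·12/2 = 66
Σ LCP = 0 + 0 + 1 + 0 + 0 + 1 + 0 + 0 + 1 + 2 + 0 = 5
distinct = 66 − 5 = 61

61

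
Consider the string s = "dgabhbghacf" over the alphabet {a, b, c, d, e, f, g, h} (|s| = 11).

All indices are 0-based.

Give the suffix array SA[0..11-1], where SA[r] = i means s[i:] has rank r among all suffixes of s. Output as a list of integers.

[2, 8, 5, 3, 9, 0, 10, 1, 6, 7, 4]

rank→(start, suffix):
  0 → (2, 'abhbghacf')
  1 → (8, 'acf')
  2 → (5, 'bghacf')
  3 → (3, 'bhbghacf')
  4 → (9, 'cf')
  5 → (0, 'dgabhbghacf')
  6 → (10, 'f')
  7 → (1, 'gabhbghacf')
  8 → (6, 'ghacf')
  9 → (7, 'hacf')
  10 → (4, 'hbghacf')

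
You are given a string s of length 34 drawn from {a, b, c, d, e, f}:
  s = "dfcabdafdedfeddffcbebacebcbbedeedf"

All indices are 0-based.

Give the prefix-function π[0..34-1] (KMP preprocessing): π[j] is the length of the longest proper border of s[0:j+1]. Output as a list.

π[0] = 0
j=1 s[j]='f': π[1]=0 (border '')
j=2 s[j]='c': π[2]=0 (border '')
j=3 s[j]='a': π[3]=0 (border '')
j=4 s[j]='b': π[4]=0 (border '')
j=5 s[j]='d': π[5]=1 (border 'd')
j=6 s[j]='a': k: 1→0; π[6]=0 (border '')
j=7 s[j]='f': π[7]=0 (border '')
j=8 s[j]='d': π[8]=1 (border 'd')
j=9 s[j]='e': k: 1→0; π[9]=0 (border '')
j=10 s[j]='d': π[10]=1 (border 'd')
j=11 s[j]='f': π[11]=2 (border 'df')
j=12 s[j]='e': k: 2→0; π[12]=0 (border '')
j=13 s[j]='d': π[13]=1 (border 'd')
j=14 s[j]='d': k: 1→0; π[14]=1 (border 'd')
j=15 s[j]='f': π[15]=2 (border 'df')
j=16 s[j]='f': k: 2→0; π[16]=0 (border '')
j=17 s[j]='c': π[17]=0 (border '')
j=18 s[j]='b': π[18]=0 (border '')
j=19 s[j]='e': π[19]=0 (border '')
j=20 s[j]='b': π[20]=0 (border '')
j=21 s[j]='a': π[21]=0 (border '')
j=22 s[j]='c': π[22]=0 (border '')
j=23 s[j]='e': π[23]=0 (border '')
j=24 s[j]='b': π[24]=0 (border '')
j=25 s[j]='c': π[25]=0 (border '')
j=26 s[j]='b': π[26]=0 (border '')
j=27 s[j]='b': π[27]=0 (border '')
j=28 s[j]='e': π[28]=0 (border '')
j=29 s[j]='d': π[29]=1 (border 'd')
j=30 s[j]='e': k: 1→0; π[30]=0 (border '')
j=31 s[j]='e': π[31]=0 (border '')
j=32 s[j]='d': π[32]=1 (border 'd')
j=33 s[j]='f': π[33]=2 (border 'df')

[0, 0, 0, 0, 0, 1, 0, 0, 1, 0, 1, 2, 0, 1, 1, 2, 0, 0, 0, 0, 0, 0, 0, 0, 0, 0, 0, 0, 0, 1, 0, 0, 1, 2]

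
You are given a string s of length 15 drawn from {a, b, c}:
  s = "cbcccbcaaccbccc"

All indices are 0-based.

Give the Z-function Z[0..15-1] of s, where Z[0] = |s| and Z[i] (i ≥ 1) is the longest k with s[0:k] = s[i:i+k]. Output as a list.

[15, 0, 1, 1, 3, 0, 1, 0, 0, 1, 5, 0, 1, 1, 1]

Z[0]=15
i=1: i≥r, start 0; Z[1]=0
i=2: i≥r, start 0; Z[2]=1 extend→box=[2,3)
i=3: i≥r, start 0; Z[3]=1 extend→box=[3,4)
i=4: i≥r, start 0; Z[4]=3 extend→box=[4,7)
i=5: min(r-i=2, Z[1]=0)=0; Z[5]=0
i=6: min(r-i=1, Z[2]=1)=1; Z[6]=1
i=7: i≥r, start 0; Z[7]=0
i=8: i≥r, start 0; Z[8]=0
i=9: i≥r, start 0; Z[9]=1 extend→box=[9,10)
i=10: i≥r, start 0; Z[10]=5 extend→box=[10,15)
i=11: min(r-i=4, Z[1]=0)=0; Z[11]=0
i=12: min(r-i=3, Z[2]=1)=1; Z[12]=1
i=13: min(r-i=2, Z[3]=1)=1; Z[13]=1
i=14: min(r-i=1, Z[4]=3)=1; Z[14]=1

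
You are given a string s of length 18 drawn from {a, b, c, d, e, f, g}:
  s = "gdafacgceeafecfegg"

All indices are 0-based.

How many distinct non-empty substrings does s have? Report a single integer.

157

rank→(start, suffix):
  0 → (4, 'acgceeafecfegg')
  1 → (2, 'afacgceeafecfegg')
  2 → (10, 'afecfegg')
  3 → (7, 'ceeafecfegg')
  4 → (13, 'cfegg')
  5 → (5, 'cgceeafecfegg')
  6 → (1, 'dafacgceeafecfegg')
  7 → (9, 'eafecfegg')
  8 → (12, 'ecfegg')
  9 → (8, 'eeafecfegg')
  10 → (15, 'egg')
  11 → (3, 'facgceeafecfegg')
  12 → (11, 'fecfegg')
  13 → (14, 'fegg')
  14 → (17, 'g')
  15 → (6, 'gceeafecfegg')
  16 → (0, 'gdafacgceeafecfegg')
  17 → (16, 'gg')

SA = [4, 2, 10, 7, 13, 5, 1, 9, 12, 8, 15, 3, 11, 14, 17, 6, 0, 16]
rank  pair      lcp
   1  s[4:],s[2:]  1  'a'
   2  s[2:],s[10:]  2  'af'
   3  s[10:],s[7:]  0  ''
   4  s[7:],s[13:]  1  'c'
   5  s[13:],s[5:]  1  'c'
   6  s[5:],s[1:]  0  ''
   7  s[1:],s[9:]  0  ''
   8  s[9:],s[12:]  1  'e'
   9  s[12:],s[8:]  1  'e'
  10  s[8:],s[15:]  1  'e'
  11  s[15:],s[3:]  0  ''
  12  s[3:],s[11:]  1  'f'
  13  s[11:],s[14:]  2  'fe'
  14  s[14:],s[17:]  0  ''
  15  s[17:],s[6:]  1  'g'
  16  s[6:],s[0:]  1  'g'
  17  s[0:],s[16:]  1  'g'

n(n+1)/2 = 18·19/2 = 171
Σ LCP = 0 + 1 + 2 + 0 + 1 + 1 + 0 + 0 + 1 + 1 + 1 + 0 + 1 + 2 + 0 + 1 + 1 + 1 = 14
distinct = 171 − 14 = 157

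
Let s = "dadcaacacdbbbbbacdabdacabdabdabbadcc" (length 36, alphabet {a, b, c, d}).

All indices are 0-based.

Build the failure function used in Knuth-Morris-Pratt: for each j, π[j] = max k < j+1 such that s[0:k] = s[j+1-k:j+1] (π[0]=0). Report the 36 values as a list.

π[0] = 0
j=1 s[j]='a': π[1]=0 (border '')
j=2 s[j]='d': π[2]=1 (border 'd')
j=3 s[j]='c': k: 1→0; π[3]=0 (border '')
j=4 s[j]='a': π[4]=0 (border '')
j=5 s[j]='a': π[5]=0 (border '')
j=6 s[j]='c': π[6]=0 (border '')
j=7 s[j]='a': π[7]=0 (border '')
j=8 s[j]='c': π[8]=0 (border '')
j=9 s[j]='d': π[9]=1 (border 'd')
j=10 s[j]='b': k: 1→0; π[10]=0 (border '')
j=11 s[j]='b': π[11]=0 (border '')
j=12 s[j]='b': π[12]=0 (border '')
j=13 s[j]='b': π[13]=0 (border '')
j=14 s[j]='b': π[14]=0 (border '')
j=15 s[j]='a': π[15]=0 (border '')
j=16 s[j]='c': π[16]=0 (border '')
j=17 s[j]='d': π[17]=1 (border 'd')
j=18 s[j]='a': π[18]=2 (border 'da')
j=19 s[j]='b': k: 2→0; π[19]=0 (border '')
j=20 s[j]='d': π[20]=1 (border 'd')
j=21 s[j]='a': π[21]=2 (border 'da')
j=22 s[j]='c': k: 2→0; π[22]=0 (border '')
j=23 s[j]='a': π[23]=0 (border '')
j=24 s[j]='b': π[24]=0 (border '')
j=25 s[j]='d': π[25]=1 (border 'd')
j=26 s[j]='a': π[26]=2 (border 'da')
j=27 s[j]='b': k: 2→0; π[27]=0 (border '')
j=28 s[j]='d': π[28]=1 (border 'd')
j=29 s[j]='a': π[29]=2 (border 'da')
j=30 s[j]='b': k: 2→0; π[30]=0 (border '')
j=31 s[j]='b': π[31]=0 (border '')
j=32 s[j]='a': π[32]=0 (border '')
j=33 s[j]='d': π[33]=1 (border 'd')
j=34 s[j]='c': k: 1→0; π[34]=0 (border '')
j=35 s[j]='c': π[35]=0 (border '')

[0, 0, 1, 0, 0, 0, 0, 0, 0, 1, 0, 0, 0, 0, 0, 0, 0, 1, 2, 0, 1, 2, 0, 0, 0, 1, 2, 0, 1, 2, 0, 0, 0, 1, 0, 0]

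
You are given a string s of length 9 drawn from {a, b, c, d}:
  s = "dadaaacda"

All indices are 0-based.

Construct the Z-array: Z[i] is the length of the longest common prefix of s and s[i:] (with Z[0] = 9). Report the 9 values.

Z[0]=9
i=1: i≥r, start 0; Z[1]=0
i=2: i≥r, start 0; Z[2]=2 scan→box=[2,4)
i=3: min(r-i=1, Z[1]=0)=0; Z[3]=0
i=4: i≥r, start 0; Z[4]=0
i=5: i≥r, start 0; Z[5]=0
i=6: i≥r, start 0; Z[6]=0
i=7: i≥r, start 0; Z[7]=2 scan→box=[7,9)
i=8: min(r-i=1, Z[1]=0)=0; Z[8]=0

[9, 0, 2, 0, 0, 0, 0, 2, 0]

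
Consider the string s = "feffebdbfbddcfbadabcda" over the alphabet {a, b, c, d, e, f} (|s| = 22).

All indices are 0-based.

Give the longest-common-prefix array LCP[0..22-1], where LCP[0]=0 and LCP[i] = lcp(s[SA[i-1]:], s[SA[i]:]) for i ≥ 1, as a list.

[0, 1, 1, 0, 1, 1, 2, 1, 0, 1, 0, 2, 1, 1, 1, 0, 1, 0, 2, 1, 2, 1]

rank | idx | suffix
   0 |  21 | a
   1 |  17 | abcda
   2 |  15 | adabcda
   3 |  14 | badabcda
   4 |  18 | bcda
   5 |   5 | bdbfbddcfbadabcda
   6 |   9 | bddcfbadabcda
   7 |   7 | bfbddcfbadabcda
   8 |  19 | cda
   9 |  12 | cfbadabcda
  10 |  20 | da
  11 |  16 | dabcda
  12 |   6 | dbfbddcfbadabcda
  13 |  11 | dcfbadabcda
  14 |  10 | ddcfbadabcda
  15 |   4 | ebdbfbddcfbadabcda
  16 |   1 | effebdbfbddcfbadabcda
  17 |  13 | fbadabcda
  18 |   8 | fbddcfbadabcda
  19 |   3 | febdbfbddcfbadabcda
  20 |   0 | feffebdbfbddcfbadabcda
  21 |   2 | ffebdbfbddcfbadabcda

SA = [21, 17, 15, 14, 18, 5, 9, 7, 19, 12, 20, 16, 6, 11, 10, 4, 1, 13, 8, 3, 0, 2]
i: (SA[i-1],SA[i]) lcp shared
  1: (21,17) 1 'a'
  2: (17,15) 1 'a'
  3: (15,14) 0 ''
  4: (14,18) 1 'b'
  5: (18,5) 1 'b'
  6: (5,9) 2 'bd'
  7: (9,7) 1 'b'
  8: (7,19) 0 ''
  9: (19,12) 1 'c'
  10: (12,20) 0 ''
  11: (20,16) 2 'da'
  12: (16,6) 1 'd'
  13: (6,11) 1 'd'
  14: (11,10) 1 'd'
  15: (10,4) 0 ''
  16: (4,1) 1 'e'
  17: (1,13) 0 ''
  18: (13,8) 2 'fb'
  19: (8,3) 1 'f'
  20: (3,0) 2 'fe'
  21: (0,2) 1 'f'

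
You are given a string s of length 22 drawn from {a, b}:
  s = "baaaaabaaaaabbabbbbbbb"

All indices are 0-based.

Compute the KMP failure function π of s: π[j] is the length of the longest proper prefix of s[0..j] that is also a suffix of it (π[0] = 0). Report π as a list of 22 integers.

π[0] = 0
j=1 s[j]='a': π[1]=0 (border '')
j=2 s[j]='a': π[2]=0 (border '')
j=3 s[j]='a': π[3]=0 (border '')
j=4 s[j]='a': π[4]=0 (border '')
j=5 s[j]='a': π[5]=0 (border '')
j=6 s[j]='b': π[6]=1 (border 'b')
j=7 s[j]='a': π[7]=2 (border 'ba')
j=8 s[j]='a': π[8]=3 (border 'baa')
j=9 s[j]='a': π[9]=4 (border 'baaa')
j=10 s[j]='a': π[10]=5 (border 'baaaa')
j=11 s[j]='a': π[11]=6 (border 'baaaaa')
j=12 s[j]='b': π[12]=7 (border 'baaaaab')
j=13 s[j]='b': k: 7→1→0; π[13]=1 (border 'b')
j=14 s[j]='a': π[14]=2 (border 'ba')
j=15 s[j]='b': k: 2→0; π[15]=1 (border 'b')
j=16 s[j]='b': k: 1→0; π[16]=1 (border 'b')
j=17 s[j]='b': k: 1→0; π[17]=1 (border 'b')
j=18 s[j]='b': k: 1→0; π[18]=1 (border 'b')
j=19 s[j]='b': k: 1→0; π[19]=1 (border 'b')
j=20 s[j]='b': k: 1→0; π[20]=1 (border 'b')
j=21 s[j]='b': k: 1→0; π[21]=1 (border 'b')

[0, 0, 0, 0, 0, 0, 1, 2, 3, 4, 5, 6, 7, 1, 2, 1, 1, 1, 1, 1, 1, 1]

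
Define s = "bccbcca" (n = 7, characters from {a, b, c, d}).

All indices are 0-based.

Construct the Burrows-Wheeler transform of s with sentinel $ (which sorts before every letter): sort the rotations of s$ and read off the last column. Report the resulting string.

rank  rotation  last
    0  $bccbcca  a
    1  a$bccbcc  c
    2  bcca$bcc  c
    3  bccbcca$  $
    4  ca$bccbc  c
    5  cbcca$bc  c
    6  cca$bccb  b
    7  ccbcca$b  b

acc$ccbb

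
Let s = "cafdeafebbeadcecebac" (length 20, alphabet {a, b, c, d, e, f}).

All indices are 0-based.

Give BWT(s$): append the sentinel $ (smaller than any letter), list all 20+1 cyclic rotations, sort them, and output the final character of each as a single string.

cbeceeeba$edafbdcfcaa

rank  rotation               last
    0  $cafdeafebbeadcecebac  c
    1  ac$cafdeafebbeadceceb  b
    2  adcecebac$cafdeafebbe  e
    3  afdeafebbeadcecebac$c  c
    4  afebbeadcecebac$cafde  e
    5  bac$cafdeafebbeadcece  e
    6  bbeadcecebac$cafdeafe  e
    7  beadcecebac$cafdeafeb  b
    8  c$cafdeafebbeadceceba  a
    9  cafdeafebbeadcecebac$  $
   10  cebac$cafdeafebbeadce  e
   11  cecebac$cafdeafebbead  d
   12  dcecebac$cafdeafebbea  a
   13  deafebbeadcecebac$caf  f
   14  eadcecebac$cafdeafebb  b
   15  eafebbeadcecebac$cafd  d
   16  ebac$cafdeafebbeadcec  c
   17  ebbeadcecebac$cafdeaf  f
   18  ecebac$cafdeafebbeadc  c
   19  fdeafebbeadcecebac$ca  a
   20  febbeadcecebac$cafdea  a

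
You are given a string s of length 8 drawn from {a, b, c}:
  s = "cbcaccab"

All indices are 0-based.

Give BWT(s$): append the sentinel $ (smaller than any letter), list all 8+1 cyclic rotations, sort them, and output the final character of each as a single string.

bccaccb$a

rank  rotation   last
    0  $cbcaccab  b
    1  ab$cbcacc  c
    2  accab$cbc  c
    3  b$cbcacca  a
    4  bcaccab$c  c
    5  cab$cbcac  c
    6  caccab$cb  b
    7  cbcaccab$  $
    8  ccab$cbca  a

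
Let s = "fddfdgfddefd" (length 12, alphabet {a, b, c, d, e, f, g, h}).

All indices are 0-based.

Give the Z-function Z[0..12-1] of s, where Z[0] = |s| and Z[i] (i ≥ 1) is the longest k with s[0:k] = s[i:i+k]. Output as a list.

[12, 0, 0, 2, 0, 0, 3, 0, 0, 0, 2, 0]

Z[0]=12
i=1: i≥r, start 0; Z[1]=0
i=2: i≥r, start 0; Z[2]=0
i=3: i≥r, start 0; Z[3]=2 scan→box=[3,5)
i=4: min(r-i=1, Z[1]=0)=0; Z[4]=0
i=5: i≥r, start 0; Z[5]=0
i=6: i≥r, start 0; Z[6]=3 scan→box=[6,9)
i=7: min(r-i=2, Z[1]=0)=0; Z[7]=0
i=8: min(r-i=1, Z[2]=0)=0; Z[8]=0
i=9: i≥r, start 0; Z[9]=0
i=10: i≥r, start 0; Z[10]=2 scan→box=[10,12)
i=11: min(r-i=1, Z[1]=0)=0; Z[11]=0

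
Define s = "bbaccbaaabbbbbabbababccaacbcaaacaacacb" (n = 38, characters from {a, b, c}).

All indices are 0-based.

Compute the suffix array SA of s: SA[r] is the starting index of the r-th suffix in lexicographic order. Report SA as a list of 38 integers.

rank→(start, suffix):
  0 → (6, 'aaabbbbbabbababccaacbcaaacaacacb')
  1 → (28, 'aaacaacacb')
  2 → (7, 'aabbbbbabbababccaacbcaaacaacacb')
  3 → (29, 'aacaacacb')
  4 → (32, 'aacacb')
  5 → (23, 'aacbcaaacaacacb')
  6 → (17, 'ababccaacbcaaacaacacb')
  7 → (14, 'abbababccaacbcaaacaacacb')
  8 → (8, 'abbbbbabbababccaacbcaaacaacacb')
  9 → (19, 'abccaacbcaaacaacacb')
  10 → (30, 'acaacacb')
  11 → (33, 'acacb')
  12 → (35, 'acb')
  13 → (24, 'acbcaaacaacacb')
  14 → (2, 'accbaaabbbbbabbababccaacbcaaacaacacb')
  15 → (37, 'b')
  16 → (5, 'baaabbbbbabbababccaacbcaaacaacacb')
  17 → (16, 'bababccaacbcaaacaacacb')
  18 → (13, 'babbababccaacbcaaacaacacb')
  19 → (18, 'babccaacbcaaacaacacb')
  20 → (1, 'baccbaaabbbbbabbababccaacbcaaacaacacb')
  21 → (15, 'bbababccaacbcaaacaacacb')
  22 → (12, 'bbabbababccaacbcaaacaacacb')
  23 → (0, 'bbaccbaaabbbbbabbababccaacbcaaacaacacb')
  24 → (11, 'bbbabbababccaacbcaaacaacacb')
  25 → (10, 'bbbbabbababccaacbcaaacaacacb')
  26 → (9, 'bbbbbabbababccaacbcaaacaacacb')
  27 → (26, 'bcaaacaacacb')
  28 → (20, 'bccaacbcaaacaacacb')
  29 → (27, 'caaacaacacb')
  30 → (31, 'caacacb')
  31 → (22, 'caacbcaaacaacacb')
  32 → (34, 'cacb')
  33 → (36, 'cb')
  34 → (4, 'cbaaabbbbbabbababccaacbcaaacaacacb')
  35 → (25, 'cbcaaacaacacb')
  36 → (21, 'ccaacbcaaacaacacb')
  37 → (3, 'ccbaaabbbbbabbababccaacbcaaacaacacb')

[6, 28, 7, 29, 32, 23, 17, 14, 8, 19, 30, 33, 35, 24, 2, 37, 5, 16, 13, 18, 1, 15, 12, 0, 11, 10, 9, 26, 20, 27, 31, 22, 34, 36, 4, 25, 21, 3]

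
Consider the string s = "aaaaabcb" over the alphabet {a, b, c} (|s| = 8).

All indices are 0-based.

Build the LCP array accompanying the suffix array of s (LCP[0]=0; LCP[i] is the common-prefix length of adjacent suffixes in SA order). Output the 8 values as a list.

rank→(start, suffix):
  0 → (0, 'aaaaabcb')
  1 → (1, 'aaaabcb')
  2 → (2, 'aaabcb')
  3 → (3, 'aabcb')
  4 → (4, 'abcb')
  5 → (7, 'b')
  6 → (5, 'bcb')
  7 → (6, 'cb')

SA = [0, 1, 2, 3, 4, 7, 5, 6]
i: (SA[i-1],SA[i]) lcp shared
  1: (0,1) 4 'aaaa'
  2: (1,2) 3 'aaa'
  3: (2,3) 2 'aa'
  4: (3,4) 1 'a'
  5: (4,7) 0 ''
  6: (7,5) 1 'b'
  7: (5,6) 0 ''

[0, 4, 3, 2, 1, 0, 1, 0]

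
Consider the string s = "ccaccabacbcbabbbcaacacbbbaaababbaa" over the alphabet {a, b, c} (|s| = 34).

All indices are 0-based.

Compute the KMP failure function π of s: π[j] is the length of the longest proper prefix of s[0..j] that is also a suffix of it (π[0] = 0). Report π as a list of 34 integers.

π[0] = 0
j=1 s[j]='c': π[1]=1 (border 'c')
j=2 s[j]='a': k: 1→0; π[2]=0 (border '')
j=3 s[j]='c': π[3]=1 (border 'c')
j=4 s[j]='c': π[4]=2 (border 'cc')
j=5 s[j]='a': π[5]=3 (border 'cca')
j=6 s[j]='b': k: 3→0; π[6]=0 (border '')
j=7 s[j]='a': π[7]=0 (border '')
j=8 s[j]='c': π[8]=1 (border 'c')
j=9 s[j]='b': k: 1→0; π[9]=0 (border '')
j=10 s[j]='c': π[10]=1 (border 'c')
j=11 s[j]='b': k: 1→0; π[11]=0 (border '')
j=12 s[j]='a': π[12]=0 (border '')
j=13 s[j]='b': π[13]=0 (border '')
j=14 s[j]='b': π[14]=0 (border '')
j=15 s[j]='b': π[15]=0 (border '')
j=16 s[j]='c': π[16]=1 (border 'c')
j=17 s[j]='a': k: 1→0; π[17]=0 (border '')
j=18 s[j]='a': π[18]=0 (border '')
j=19 s[j]='c': π[19]=1 (border 'c')
j=20 s[j]='a': k: 1→0; π[20]=0 (border '')
j=21 s[j]='c': π[21]=1 (border 'c')
j=22 s[j]='b': k: 1→0; π[22]=0 (border '')
j=23 s[j]='b': π[23]=0 (border '')
j=24 s[j]='b': π[24]=0 (border '')
j=25 s[j]='a': π[25]=0 (border '')
j=26 s[j]='a': π[26]=0 (border '')
j=27 s[j]='a': π[27]=0 (border '')
j=28 s[j]='b': π[28]=0 (border '')
j=29 s[j]='a': π[29]=0 (border '')
j=30 s[j]='b': π[30]=0 (border '')
j=31 s[j]='b': π[31]=0 (border '')
j=32 s[j]='a': π[32]=0 (border '')
j=33 s[j]='a': π[33]=0 (border '')

[0, 1, 0, 1, 2, 3, 0, 0, 1, 0, 1, 0, 0, 0, 0, 0, 1, 0, 0, 1, 0, 1, 0, 0, 0, 0, 0, 0, 0, 0, 0, 0, 0, 0]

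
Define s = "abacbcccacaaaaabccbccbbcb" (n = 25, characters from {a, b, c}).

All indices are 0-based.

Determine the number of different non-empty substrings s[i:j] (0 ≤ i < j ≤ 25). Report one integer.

sorted suffixes:
  #0 SA[0]=10  'aaaaabccbccbbcb'
  #1 SA[1]=11  'aaaabccbccbbcb'
  #2 SA[2]=12  'aaabccbccbbcb'
  #3 SA[3]=13  'aabccbccbbcb'
  #4 SA[4]=0  'abacbcccacaaaaabccbccbbcb'
  #5 SA[5]=14  'abccbccbbcb'
  #6 SA[6]=8  'acaaaaabccbccbbcb'
  #7 SA[7]=2  'acbcccacaaaaabccbccbbcb'
  #8 SA[8]=24  'b'
  #9 SA[9]=1  'bacbcccacaaaaabccbccbbcb'
  #10 SA[10]=21  'bbcb'
  #11 SA[11]=22  'bcb'
  #12 SA[12]=18  'bccbbcb'
  #13 SA[13]=15  'bccbccbbcb'
  #14 SA[14]=4  'bcccacaaaaabccbccbbcb'
  #15 SA[15]=9  'caaaaabccbccbbcb'
  #16 SA[16]=7  'cacaaaaabccbccbbcb'
  #17 SA[17]=23  'cb'
  #18 SA[18]=20  'cbbcb'
  #19 SA[19]=17  'cbccbbcb'
  #20 SA[20]=3  'cbcccacaaaaabccbccbbcb'
  #21 SA[21]=6  'ccacaaaaabccbccbbcb'
  #22 SA[22]=19  'ccbbcb'
  #23 SA[23]=16  'ccbccbbcb'
  #24 SA[24]=5  'cccacaaaaabccbccbbcb'

SA = [10, 11, 12, 13, 0, 14, 8, 2, 24, 1, 21, 22, 18, 15, 4, 9, 7, 23, 20, 17, 3, 6, 19, 16, 5]
rank  pair      lcp
   1  s[10:],s[11:]  4  'aaaa'
   2  s[11:],s[12:]  3  'aaa'
   3  s[12:],s[13:]  2  'aa'
   4  s[13:],s[0:]  1  'a'
   5  s[0:],s[14:]  2  'ab'
   6  s[14:],s[8:]  1  'a'
   7  s[8:],s[2:]  2  'ac'
   8  s[2:],s[24:]  0  ''
   9  s[24:],s[1:]  1  'b'
  10  s[1:],s[21:]  1  'b'
  11  s[21:],s[22:]  1  'b'
  12  s[22:],s[18:]  2  'bc'
  13  s[18:],s[15:]  4  'bccb'
  14  s[15:],s[4:]  3  'bcc'
  15  s[4:],s[9:]  0  ''
  16  s[9:],s[7:]  2  'ca'
  17  s[7:],s[23:]  1  'c'
  18  s[23:],s[20:]  2  'cb'
  19  s[20:],s[17:]  2  'cb'
  20  s[17:],s[3:]  4  'cbcc'
  21  s[3:],s[6:]  1  'c'
  22  s[6:],s[19:]  2  'cc'
  23  s[19:],s[16:]  3  'ccb'
  24  s[16:],s[5:]  2  'cc'

n(n+1)/2 = 25·26/2 = 325
Σ LCP = 0 + 4 + 3 + 2 + 1 + 2 + 1 + 2 + 0 + 1 + 1 + 1 + 2 + 4 + 3 + 0 + 2 + 1 + 2 + 2 + 4 + 1 + 2 + 3 + 2 = 46
distinct = 325 − 46 = 279

279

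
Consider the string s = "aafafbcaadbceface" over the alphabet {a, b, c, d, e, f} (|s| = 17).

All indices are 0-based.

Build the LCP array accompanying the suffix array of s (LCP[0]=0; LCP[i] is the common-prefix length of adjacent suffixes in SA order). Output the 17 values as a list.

rank | idx | suffix
   0 |   7 | aadbceface
   1 |   0 | aafafbcaadbceface
   2 |  14 | ace
   3 |   8 | adbceface
   4 |   1 | afafbcaadbceface
   5 |   3 | afbcaadbceface
   6 |   5 | bcaadbceface
   7 |  10 | bceface
   8 |   6 | caadbceface
   9 |  15 | ce
  10 |  11 | ceface
  11 |   9 | dbceface
  12 |  16 | e
  13 |  12 | eface
  14 |  13 | face
  15 |   2 | fafbcaadbceface
  16 |   4 | fbcaadbceface

SA = [7, 0, 14, 8, 1, 3, 5, 10, 6, 15, 11, 9, 16, 12, 13, 2, 4]
[i] adj suffixes → lcp
  [1] 7/0 → 2 ('aa')
  [2] 0/14 → 1 ('a')
  [3] 14/8 → 1 ('a')
  [4] 8/1 → 1 ('a')
  [5] 1/3 → 2 ('af')
  [6] 3/5 → 0 ('')
  [7] 5/10 → 2 ('bc')
  [8] 10/6 → 0 ('')
  [9] 6/15 → 1 ('c')
  [10] 15/11 → 2 ('ce')
  [11] 11/9 → 0 ('')
  [12] 9/16 → 0 ('')
  [13] 16/12 → 1 ('e')
  [14] 12/13 → 0 ('')
  [15] 13/2 → 2 ('fa')
  [16] 2/4 → 1 ('f')

[0, 2, 1, 1, 1, 2, 0, 2, 0, 1, 2, 0, 0, 1, 0, 2, 1]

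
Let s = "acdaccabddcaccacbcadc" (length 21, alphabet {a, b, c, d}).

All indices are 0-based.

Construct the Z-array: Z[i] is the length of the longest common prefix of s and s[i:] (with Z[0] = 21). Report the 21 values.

Z[0]=21
i=1: fresh scan; Z[1]=0
i=2: fresh scan; Z[2]=0
i=3: fresh scan; Z[3]=2 scan→box=[3,5)
i=4: min(r-i=1, Z[1]=0)=0; Z[4]=0
i=5: fresh scan; Z[5]=0
i=6: fresh scan; Z[6]=1 scan→box=[6,7)
i=7: fresh scan; Z[7]=0
i=8: fresh scan; Z[8]=0
i=9: fresh scan; Z[9]=0
i=10: fresh scan; Z[10]=0
i=11: fresh scan; Z[11]=2 scan→box=[11,13)
i=12: min(r-i=1, Z[1]=0)=0; Z[12]=0
i=13: fresh scan; Z[13]=0
i=14: fresh scan; Z[14]=2 scan→box=[14,16)
i=15: min(r-i=1, Z[1]=0)=0; Z[15]=0
i=16: fresh scan; Z[16]=0
i=17: fresh scan; Z[17]=0
i=18: fresh scan; Z[18]=1 scan→box=[18,19)
i=19: fresh scan; Z[19]=0
i=20: fresh scan; Z[20]=0

[21, 0, 0, 2, 0, 0, 1, 0, 0, 0, 0, 2, 0, 0, 2, 0, 0, 0, 1, 0, 0]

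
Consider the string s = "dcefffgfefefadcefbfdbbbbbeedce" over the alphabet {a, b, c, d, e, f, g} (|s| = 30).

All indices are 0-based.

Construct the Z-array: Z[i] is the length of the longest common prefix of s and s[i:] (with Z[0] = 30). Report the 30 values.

[30, 0, 0, 0, 0, 0, 0, 0, 0, 0, 0, 0, 0, 4, 0, 0, 0, 0, 0, 1, 0, 0, 0, 0, 0, 0, 0, 3, 0, 0]

Z[0]=30
i=1: outside box; Z[1]=0
i=2: outside box; Z[2]=0
i=3: outside box; Z[3]=0
i=4: outside box; Z[4]=0
i=5: outside box; Z[5]=0
i=6: outside box; Z[6]=0
i=7: outside box; Z[7]=0
i=8: outside box; Z[8]=0
i=9: outside box; Z[9]=0
i=10: outside box; Z[10]=0
i=11: outside box; Z[11]=0
i=12: outside box; Z[12]=0
i=13: outside box; Z[13]=4 extend→box=[13,17)
i=14: min(r-i=3, Z[1]=0)=0; Z[14]=0
i=15: min(r-i=2, Z[2]=0)=0; Z[15]=0
i=16: min(r-i=1, Z[3]=0)=0; Z[16]=0
i=17: outside box; Z[17]=0
i=18: outside box; Z[18]=0
i=19: outside box; Z[19]=1 extend→box=[19,20)
i=20: outside box; Z[20]=0
i=21: outside box; Z[21]=0
i=22: outside box; Z[22]=0
i=23: outside box; Z[23]=0
i=24: outside box; Z[24]=0
i=25: outside box; Z[25]=0
i=26: outside box; Z[26]=0
i=27: outside box; Z[27]=3 extend→box=[27,30)
i=28: min(r-i=2, Z[1]=0)=0; Z[28]=0
i=29: min(r-i=1, Z[2]=0)=0; Z[29]=0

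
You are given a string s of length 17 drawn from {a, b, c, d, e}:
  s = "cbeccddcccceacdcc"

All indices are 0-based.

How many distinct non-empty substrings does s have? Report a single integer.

133

rank | idx | suffix
   0 |  12 | acdcc
   1 |   1 | beccddcccceacdcc
   2 |  16 | c
   3 |   0 | cbeccddcccceacdcc
   4 |  15 | cc
   5 |   7 | cccceacdcc
   6 |   8 | ccceacdcc
   7 |   3 | ccddcccceacdcc
   8 |   9 | cceacdcc
   9 |  13 | cdcc
  10 |   4 | cddcccceacdcc
  11 |  10 | ceacdcc
  12 |  14 | dcc
  13 |   6 | dcccceacdcc
  14 |   5 | ddcccceacdcc
  15 |  11 | eacdcc
  16 |   2 | eccddcccceacdcc

SA = [12, 1, 16, 0, 15, 7, 8, 3, 9, 13, 4, 10, 14, 6, 5, 11, 2]
rank  pair      lcp
   1  s[12:],s[1:]  0  ''
   2  s[1:],s[16:]  0  ''
   3  s[16:],s[0:]  1  'c'
   4  s[0:],s[15:]  1  'c'
   5  s[15:],s[7:]  2  'cc'
   6  s[7:],s[8:]  3  'ccc'
   7  s[8:],s[3:]  2  'cc'
   8  s[3:],s[9:]  2  'cc'
   9  s[9:],s[13:]  1  'c'
  10  s[13:],s[4:]  2  'cd'
  11  s[4:],s[10:]  1  'c'
  12  s[10:],s[14:]  0  ''
  13  s[14:],s[6:]  3  'dcc'
  14  s[6:],s[5:]  1  'd'
  15  s[5:],s[11:]  0  ''
  16  s[11:],s[2:]  1  'e'

n(n+1)/2 = 17·18/2 = 153
Σ LCP = 0 + 0 + 0 + 1 + 1 + 2 + 3 + 2 + 2 + 1 + 2 + 1 + 0 + 3 + 1 + 0 + 1 = 20
distinct = 153 − 20 = 133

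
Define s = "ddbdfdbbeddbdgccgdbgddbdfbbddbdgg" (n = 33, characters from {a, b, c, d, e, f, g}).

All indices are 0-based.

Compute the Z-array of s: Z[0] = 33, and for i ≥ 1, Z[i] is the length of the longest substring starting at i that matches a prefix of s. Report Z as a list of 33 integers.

[33, 1, 0, 1, 0, 1, 0, 0, 0, 4, 1, 0, 1, 0, 0, 0, 0, 1, 0, 0, 5, 1, 0, 1, 0, 0, 0, 4, 1, 0, 1, 0, 0]

Z[0]=33
i=1: i≥r, start 0; Z[1]=1 scan→box=[1,2)
i=2: i≥r, start 0; Z[2]=0
i=3: i≥r, start 0; Z[3]=1 scan→box=[3,4)
i=4: i≥r, start 0; Z[4]=0
i=5: i≥r, start 0; Z[5]=1 scan→box=[5,6)
i=6: i≥r, start 0; Z[6]=0
i=7: i≥r, start 0; Z[7]=0
i=8: i≥r, start 0; Z[8]=0
i=9: i≥r, start 0; Z[9]=4 scan→box=[9,13)
i=10: min(r-i=3, Z[1]=1)=1; Z[10]=1
i=11: min(r-i=2, Z[2]=0)=0; Z[11]=0
i=12: min(r-i=1, Z[3]=1)=1; Z[12]=1
i=13: i≥r, start 0; Z[13]=0
i=14: i≥r, start 0; Z[14]=0
i=15: i≥r, start 0; Z[15]=0
i=16: i≥r, start 0; Z[16]=0
i=17: i≥r, start 0; Z[17]=1 scan→box=[17,18)
i=18: i≥r, start 0; Z[18]=0
i=19: i≥r, start 0; Z[19]=0
i=20: i≥r, start 0; Z[20]=5 scan→box=[20,25)
i=21: min(r-i=4, Z[1]=1)=1; Z[21]=1
i=22: min(r-i=3, Z[2]=0)=0; Z[22]=0
i=23: min(r-i=2, Z[3]=1)=1; Z[23]=1
i=24: min(r-i=1, Z[4]=0)=0; Z[24]=0
i=25: i≥r, start 0; Z[25]=0
i=26: i≥r, start 0; Z[26]=0
i=27: i≥r, start 0; Z[27]=4 scan→box=[27,31)
i=28: min(r-i=3, Z[1]=1)=1; Z[28]=1
i=29: min(r-i=2, Z[2]=0)=0; Z[29]=0
i=30: min(r-i=1, Z[3]=1)=1; Z[30]=1
i=31: i≥r, start 0; Z[31]=0
i=32: i≥r, start 0; Z[32]=0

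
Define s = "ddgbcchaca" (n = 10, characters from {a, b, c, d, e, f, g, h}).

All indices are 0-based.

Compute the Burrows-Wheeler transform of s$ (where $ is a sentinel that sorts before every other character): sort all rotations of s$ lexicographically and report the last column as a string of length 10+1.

achgabc$ddc

rank  rotation     last
    0  $ddgbcchaca  a
    1  a$ddgbcchac  c
    2  aca$ddgbcch  h
    3  bcchaca$ddg  g
    4  ca$ddgbccha  a
    5  cchaca$ddgb  b
    6  chaca$ddgbc  c
    7  ddgbcchaca$  $
    8  dgbcchaca$d  d
    9  gbcchaca$dd  d
   10  haca$ddgbcc  c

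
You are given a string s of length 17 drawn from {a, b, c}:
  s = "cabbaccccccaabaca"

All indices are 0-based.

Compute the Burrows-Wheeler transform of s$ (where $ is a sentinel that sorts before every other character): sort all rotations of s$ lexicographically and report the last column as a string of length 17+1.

accacbbabaac$cccca

rank  rotation            last
    0  $cabbaccccccaabaca  a
    1  a$cabbaccccccaabac  c
    2  aabaca$cabbacccccc  c
    3  abaca$cabbacccccca  a
    4  abbaccccccaabaca$c  c
    5  aca$cabbaccccccaab  b
    6  accccccaabaca$cabb  b
    7  baca$cabbaccccccaa  a
    8  baccccccaabaca$cab  b
    9  bbaccccccaabaca$ca  a
   10  ca$cabbaccccccaaba  a
   11  caabaca$cabbaccccc  c
   12  cabbaccccccaabaca$  $
   13  ccaabaca$cabbacccc  c
   14  cccaabaca$cabbaccc  c
   15  ccccaabaca$cabbacc  c
   16  cccccaabaca$cabbac  c
   17  ccccccaabaca$cabba  a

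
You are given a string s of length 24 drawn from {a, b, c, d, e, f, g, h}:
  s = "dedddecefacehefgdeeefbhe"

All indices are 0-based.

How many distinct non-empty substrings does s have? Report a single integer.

276

sorted suffixes:
  #0 SA[0]=9  'acehefgdeeefbhe'
  #1 SA[1]=21  'bhe'
  #2 SA[2]=6  'cefacehefgdeeefbhe'
  #3 SA[3]=10  'cehefgdeeefbhe'
  #4 SA[4]=2  'dddecefacehefgdeeefbhe'
  #5 SA[5]=3  'ddecefacehefgdeeefbhe'
  #6 SA[6]=4  'decefacehefgdeeefbhe'
  #7 SA[7]=0  'dedddecefacehefgdeeefbhe'
  #8 SA[8]=16  'deeefbhe'
  #9 SA[9]=23  'e'
  #10 SA[10]=5  'ecefacehefgdeeefbhe'
  #11 SA[11]=1  'edddecefacehefgdeeefbhe'
  #12 SA[12]=17  'eeefbhe'
  #13 SA[13]=18  'eefbhe'
  #14 SA[14]=7  'efacehefgdeeefbhe'
  #15 SA[15]=19  'efbhe'
  #16 SA[16]=13  'efgdeeefbhe'
  #17 SA[17]=11  'ehefgdeeefbhe'
  #18 SA[18]=8  'facehefgdeeefbhe'
  #19 SA[19]=20  'fbhe'
  #20 SA[20]=14  'fgdeeefbhe'
  #21 SA[21]=15  'gdeeefbhe'
  #22 SA[22]=22  'he'
  #23 SA[23]=12  'hefgdeeefbhe'

SA = [9, 21, 6, 10, 2, 3, 4, 0, 16, 23, 5, 1, 17, 18, 7, 19, 13, 11, 8, 20, 14, 15, 22, 12]
rank  pair      lcp
   1  s[9:],s[21:]  0  ''
   2  s[21:],s[6:]  0  ''
   3  s[6:],s[10:]  2  'ce'
   4  s[10:],s[2:]  0  ''
   5  s[2:],s[3:]  2  'dd'
   6  s[3:],s[4:]  1  'd'
   7  s[4:],s[0:]  2  'de'
   8  s[0:],s[16:]  2  'de'
   9  s[16:],s[23:]  0  ''
  10  s[23:],s[5:]  1  'e'
  11  s[5:],s[1:]  1  'e'
  12  s[1:],s[17:]  1  'e'
  13  s[17:],s[18:]  2  'ee'
  14  s[18:],s[7:]  1  'e'
  15  s[7:],s[19:]  2  'ef'
  16  s[19:],s[13:]  2  'ef'
  17  s[13:],s[11:]  1  'e'
  18  s[11:],s[8:]  0  ''
  19  s[8:],s[20:]  1  'f'
  20  s[20:],s[14:]  1  'f'
  21  s[14:],s[15:]  0  ''
  22  s[15:],s[22:]  0  ''
  23  s[22:],s[12:]  2  'he'

n(n+1)/2 = 24·25/2 = 300
Σ LCP = 0 + 0 + 0 + 2 + 0 + 2 + 1 + 2 + 2 + 0 + 1 + 1 + 1 + 2 + 1 + 2 + 2 + 1 + 0 + 1 + 1 + 0 + 0 + 2 = 24
distinct = 300 − 24 = 276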